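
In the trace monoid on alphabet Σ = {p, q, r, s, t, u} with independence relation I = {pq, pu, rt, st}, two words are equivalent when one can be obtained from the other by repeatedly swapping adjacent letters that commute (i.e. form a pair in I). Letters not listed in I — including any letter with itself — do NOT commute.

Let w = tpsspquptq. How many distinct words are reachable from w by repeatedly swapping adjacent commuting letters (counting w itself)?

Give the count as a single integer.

piece 0:t — minimal
piece 1:p rests on {0:t}
piece 2:s rests on {1:p}
piece 3:s rests on {2:s}
piece 4:p rests on {3:s}
piece 5:q rests on {3:s}
piece 6:u rests on {5:q}
piece 7:p rests on {4:p}
piece 8:t rests on {6:u, 7:p}
piece 9:q rests on {8:t}
minimal pieces: {0:t}
ways to finish when only these pieces remain (= sum over removing one remaining piece with nothing left below it):
  1 left: {9}→1
  2 left: {8,9}→1
  3 left: {6,8,9}→1  {7,8,9}→1
  4 left: {4,7,8,9}→1  {5,6,8,9}→1  {6,7,8,9}→2
  5 left: {4,6,7,8,9}→3  {5,6,7,8,9}→3
  6 left: {4,5,6,7,8,9}→6
  7 left: {3,4,5,6,7,8,9}→6
  8 left: {2,3,4,5,6,7,8,9}→6
  placing 0:t first → 6 extensions

6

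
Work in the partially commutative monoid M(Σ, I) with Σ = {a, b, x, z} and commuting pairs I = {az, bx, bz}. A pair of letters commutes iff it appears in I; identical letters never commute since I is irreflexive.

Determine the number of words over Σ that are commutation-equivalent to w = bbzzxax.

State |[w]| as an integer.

10

drop 0:b onto floor
drop 1:b onto {0:b}
drop 2:z onto floor
drop 3:z onto {2:z}
drop 4:x onto {3:z}
drop 5:a onto {1:b, 4:x}
drop 6:x onto {5:a}
ground layer = {0:b, 2:z}
drop-orders for the pieces not yet dropped (sum over which currently-grounded one goes next):
  1 to go: {6} 1
  2 to go: {5,6} 1
  3 to go: {1,5,6} 1  {4,5,6} 1
  4 to go: {0,1,5,6} 1  {1,4,5,6} 2  {3,4,5,6} 1
  5 to go: {0,1,4,5,6} 3  {1,3,4,5,6} 3  {2,3,4,5,6} 1
  if 0:b drops first: 4 orders
  if 2:z drops first: 6 orders
heap linearizations: 10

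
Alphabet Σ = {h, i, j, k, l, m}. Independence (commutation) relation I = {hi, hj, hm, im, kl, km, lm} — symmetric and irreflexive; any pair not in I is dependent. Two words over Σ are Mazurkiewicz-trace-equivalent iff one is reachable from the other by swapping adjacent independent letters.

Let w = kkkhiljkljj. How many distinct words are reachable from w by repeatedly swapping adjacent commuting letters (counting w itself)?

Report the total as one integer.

4

#0=k has no predecessor
#1=k depends on [0:k]
#2=k depends on [1:k]
#3=h depends on [2:k]
#4=i depends on [2:k]
#5=l depends on [3:h, 4:i]
#6=j depends on [5:l]
#7=k depends on [6:j]
#8=l depends on [6:j]
#9=j depends on [7:k, 8:l]
#10=j depends on [9:j]
sources: [0:k]
N(rest) = Σ N(rest − s) over sources s of rest; N(one piece) = 1:
  size 1 → [10]=1
  size 2 → [9,10]=1
  size 3 → [7,9,10]=1  [8,9,10]=1
  size 4 → [7,8,9,10]=2
  size 5 → [6,7,8,9,10]=2
  size 6 → [5,6,7,8,9,10]=2
  size 7 → [3,5,6,7,8,9,10]=2  [4,5,6,7,8,9,10]=2
  size 8 → [3,4,5,6,7,8,9,10]=4
  size 9 → [2,3,4,5,6,7,8,9,10]=4
  first=0(k) contributes 4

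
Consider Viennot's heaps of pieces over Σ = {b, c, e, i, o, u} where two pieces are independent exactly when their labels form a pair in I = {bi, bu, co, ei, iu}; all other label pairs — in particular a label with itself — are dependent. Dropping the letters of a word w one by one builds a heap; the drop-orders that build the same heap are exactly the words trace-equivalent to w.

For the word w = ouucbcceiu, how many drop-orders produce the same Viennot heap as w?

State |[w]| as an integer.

#0=o has no predecessor
#1=u depends on [0:o]
#2=u depends on [1:u]
#3=c depends on [2:u]
#4=b depends on [3:c]
#5=c depends on [4:b]
#6=c depends on [5:c]
#7=e depends on [6:c]
#8=i depends on [6:c]
#9=u depends on [7:e]
sources: [0:o]
N(rest) = Σ N(rest − s) over sources s of rest; N(one piece) = 1:
  size 1 → [8]=1  [9]=1
  size 2 → [7,9]=1  [8,9]=2
  size 3 → [7,8,9]=3
  size 4 → [6,7,8,9]=3
  size 5 → [5,6,7,8,9]=3
  size 6 → [4,5,6,7,8,9]=3
  size 7 → [3,4,5,6,7,8,9]=3
  size 8 → [2,3,4,5,6,7,8,9]=3
  first=0(o) contributes 3

3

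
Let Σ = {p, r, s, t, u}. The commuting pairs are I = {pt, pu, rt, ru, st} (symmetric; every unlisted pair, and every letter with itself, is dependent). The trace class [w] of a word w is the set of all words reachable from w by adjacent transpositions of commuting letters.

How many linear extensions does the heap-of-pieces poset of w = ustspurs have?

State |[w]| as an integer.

0(u) covers ∅
1(s) covers 0:u
2(t) covers 0:u
3(s) covers 1:s
4(p) covers 3:s
5(u) covers 2:t, 3:s
6(r) covers 4:p
7(s) covers 5:u, 6:r
floor of heap: 0:u
completions by unplaced set U, small U first (add the entries for U minus each lowest piece of U):
  |U|=1: {7}:1
  |U|=2: {5,7}:1  {6,7}:1
  |U|=3: {2,5,7}:1  {4,6,7}:1  {5,6,7}:2
  |U|=4: {2,5,6,7}:3  {4,5,6,7}:3
  |U|=5: {2,4,5,6,7}:6  {3,4,5,6,7}:3
  |U|=6: {1,3,4,5,6,7}:3  {2,3,4,5,6,7}:9
  start at 0(u): 12

12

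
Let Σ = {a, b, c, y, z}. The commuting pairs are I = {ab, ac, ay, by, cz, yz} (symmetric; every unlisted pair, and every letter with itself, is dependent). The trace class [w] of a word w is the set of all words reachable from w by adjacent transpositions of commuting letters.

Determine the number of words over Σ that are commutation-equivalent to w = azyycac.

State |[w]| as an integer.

0(a) covers ∅
1(z) covers 0:a
2(y) covers ∅
3(y) covers 2:y
4(c) covers 3:y
5(a) covers 1:z
6(c) covers 4:c
floor of heap: 0:a, 2:y
completions by unplaced set U, small U first (add the entries for U minus each lowest piece of U):
  |U|=1: {5}:1  {6}:1
  |U|=2: {1,5}:1  {4,6}:1  {5,6}:2
  |U|=3: {0,1,5}:1  {1,5,6}:3  {3,4,6}:1  {4,5,6}:3
  |U|=4: {0,1,5,6}:4  {1,4,5,6}:6  {2,3,4,6}:1  {3,4,5,6}:4
  |U|=5: {0,1,4,5,6}:10  {1,3,4,5,6}:10  {2,3,4,5,6}:5
  start at 0(a): 15
  start at 2(y): 20
sum over floor = 35

35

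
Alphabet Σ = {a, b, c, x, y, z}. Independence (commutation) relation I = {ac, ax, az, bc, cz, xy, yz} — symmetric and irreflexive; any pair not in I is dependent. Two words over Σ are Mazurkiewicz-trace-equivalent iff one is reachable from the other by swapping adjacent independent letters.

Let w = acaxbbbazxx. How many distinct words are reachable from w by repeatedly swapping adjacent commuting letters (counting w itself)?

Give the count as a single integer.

24

drop 0:a onto floor
drop 1:c onto floor
drop 2:a onto {0:a}
drop 3:x onto {1:c}
drop 4:b onto {2:a, 3:x}
drop 5:b onto {4:b}
drop 6:b onto {5:b}
drop 7:a onto {6:b}
drop 8:z onto {6:b}
drop 9:x onto {8:z}
drop 10:x onto {9:x}
ground layer = {0:a, 1:c}
drop-orders for the pieces not yet dropped (sum over which currently-grounded one goes next):
  1 to go: {7} 1  {10} 1
  2 to go: {7,10} 2  {9,10} 1
  3 to go: {7,9,10} 3  {8,9,10} 1
  4 to go: {7,8,9,10} 4
  5 to go: {6,7,8,9,10} 4
  6 to go: {5,6,7,8,9,10} 4
  7 to go: {4,5,6,7,8,9,10} 4
  8 to go: {2,4,5,6,7,8,9,10} 4  {3,4,5,6,7,8,9,10} 4
  9 to go: {0,2,4,5,6,7,8,9,10} 4  {1,3,4,5,6,7,8,9,10} 4  {2,3,4,5,6,7,8,9,10} 8
  if 0:a drops first: 12 orders
  if 1:c drops first: 12 orders
heap linearizations: 24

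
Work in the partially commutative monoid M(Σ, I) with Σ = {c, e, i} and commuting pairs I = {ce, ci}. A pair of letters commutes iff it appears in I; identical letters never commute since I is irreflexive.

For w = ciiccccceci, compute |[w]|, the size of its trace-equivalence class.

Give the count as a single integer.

#0=c has no predecessor
#1=i has no predecessor
#2=i depends on [1:i]
#3=c depends on [0:c]
#4=c depends on [3:c]
#5=c depends on [4:c]
#6=c depends on [5:c]
#7=c depends on [6:c]
#8=e depends on [2:i]
#9=c depends on [7:c]
#10=i depends on [8:e]
sources: [0:c, 1:i]
N(rest) = Σ N(rest − s) over sources s of rest; N(one piece) = 1:
  size 1 → [9]=1  [10]=1
  size 2 → [7,9]=1  [8,10]=1  [9,10]=2
  size 3 → [2,8,10]=1  [6,7,9]=1  [7,9,10]=3  [8,9,10]=3
  size 4 → [1,2,8,10]=1  [2,8,9,10]=4  [5,6,7,9]=1  [6,7,9,10]=4  [7,8,9,10]=6
  size 5 → [1,2,8,9,10]=5  [2,7,8,9,10]=10  [4,5,6,7,9]=1  [5,6,7,9,10]=5  [6,7,8,9,10]=10
  size 6 → [1,2,7,8,9,10]=15  [2,6,7,8,9,10]=20  [3,4,5,6,7,9]=1  [4,5,6,7,9,10]=6  [5,6,7,8,9,10]=15
  size 7 → [0,3,4,5,6,7,9]=1  [1,2,6,7,8,9,10]=35  [2,5,6,7,8,9,10]=35  [3,4,5,6,7,9,10]=7  [4,5,6,7,8,9,10]=21
  size 8 → [0,3,4,5,6,7,9,10]=8  [1,2,5,6,7,8,9,10]=70  [2,4,5,6,7,8,9,10]=56  [3,4,5,6,7,8,9,10]=28
  size 9 → [0,3,4,5,6,7,8,9,10]=36  [1,2,4,5,6,7,8,9,10]=126  [2,3,4,5,6,7,8,9,10]=84
  first=0(c) contributes 210
  first=1(i) contributes 120
|[w]| = 330

330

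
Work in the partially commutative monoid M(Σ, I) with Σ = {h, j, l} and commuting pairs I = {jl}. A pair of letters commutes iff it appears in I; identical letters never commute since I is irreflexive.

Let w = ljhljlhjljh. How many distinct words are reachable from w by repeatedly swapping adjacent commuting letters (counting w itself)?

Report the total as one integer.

0(l) covers ∅
1(j) covers ∅
2(h) covers 0:l, 1:j
3(l) covers 2:h
4(j) covers 2:h
5(l) covers 3:l
6(h) covers 4:j, 5:l
7(j) covers 6:h
8(l) covers 6:h
9(j) covers 7:j
10(h) covers 8:l, 9:j
floor of heap: 0:l, 1:j
completions by unplaced set U, small U first (add the entries for U minus each lowest piece of U):
  |U|=1: {10}:1
  |U|=2: {8,10}:1  {9,10}:1
  |U|=3: {7,9,10}:1  {8,9,10}:2
  |U|=4: {7,8,9,10}:3
  |U|=5: {6,7,8,9,10}:3
  |U|=6: {4,6,7,8,9,10}:3  {5,6,7,8,9,10}:3
  |U|=7: {3,5,6,7,8,9,10}:3  {4,5,6,7,8,9,10}:6
  |U|=8: {3,4,5,6,7,8,9,10}:9
  |U|=9: {2,3,4,5,6,7,8,9,10}:9
  start at 0(l): 9
  start at 1(j): 9
sum over floor = 18

18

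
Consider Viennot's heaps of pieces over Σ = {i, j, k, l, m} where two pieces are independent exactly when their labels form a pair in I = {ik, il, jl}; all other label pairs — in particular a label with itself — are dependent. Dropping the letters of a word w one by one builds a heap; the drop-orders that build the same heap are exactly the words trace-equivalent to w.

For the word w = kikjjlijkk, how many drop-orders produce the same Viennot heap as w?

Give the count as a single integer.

16

#0=k has no predecessor
#1=i has no predecessor
#2=k depends on [0:k]
#3=j depends on [1:i, 2:k]
#4=j depends on [3:j]
#5=l depends on [2:k]
#6=i depends on [4:j]
#7=j depends on [6:i]
#8=k depends on [5:l, 7:j]
#9=k depends on [8:k]
sources: [0:k, 1:i]
N(rest) = Σ N(rest − s) over sources s of rest; N(one piece) = 1:
  size 1 → [9]=1
  size 2 → [8,9]=1
  size 3 → [5,8,9]=1  [7,8,9]=1
  size 4 → [5,7,8,9]=2  [6,7,8,9]=1
  size 5 → [4,6,7,8,9]=1  [5,6,7,8,9]=3
  size 6 → [3,4,6,7,8,9]=1  [4,5,6,7,8,9]=4
  size 7 → [1,3,4,6,7,8,9]=1  [3,4,5,6,7,8,9]=5
  size 8 → [1,3,4,5,6,7,8,9]=6  [2,3,4,5,6,7,8,9]=5
  first=0(k) contributes 11
  first=1(i) contributes 5
|[w]| = 16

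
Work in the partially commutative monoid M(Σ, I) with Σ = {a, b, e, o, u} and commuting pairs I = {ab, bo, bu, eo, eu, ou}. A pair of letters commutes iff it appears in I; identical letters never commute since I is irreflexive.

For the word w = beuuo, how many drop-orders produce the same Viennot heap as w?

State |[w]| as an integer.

0(b) covers ∅
1(e) covers 0:b
2(u) covers ∅
3(u) covers 2:u
4(o) covers ∅
floor of heap: 0:b, 2:u, 4:o
completions by unplaced set U, small U first (add the entries for U minus each lowest piece of U):
  |U|=1: {1}:1  {3}:1  {4}:1
  |U|=2: {0,1}:1  {1,3}:2  {1,4}:2  {2,3}:1  {3,4}:2
  |U|=3: {0,1,3}:3  {0,1,4}:3  {1,2,3}:3  {1,3,4}:6  {2,3,4}:3
  start at 0(b): 12
  start at 2(u): 12
  start at 4(o): 6
sum over floor = 30

30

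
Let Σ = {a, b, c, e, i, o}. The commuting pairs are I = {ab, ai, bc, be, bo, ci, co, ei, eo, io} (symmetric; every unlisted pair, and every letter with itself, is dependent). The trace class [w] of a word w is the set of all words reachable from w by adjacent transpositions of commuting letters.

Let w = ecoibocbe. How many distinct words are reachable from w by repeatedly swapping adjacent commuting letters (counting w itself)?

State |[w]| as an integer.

1260

drop 0:e onto floor
drop 1:c onto {0:e}
drop 2:o onto floor
drop 3:i onto floor
drop 4:b onto {3:i}
drop 5:o onto {2:o}
drop 6:c onto {1:c}
drop 7:b onto {4:b}
drop 8:e onto {6:c}
ground layer = {0:e, 2:o, 3:i}
drop-orders for the pieces not yet dropped (sum over which currently-grounded one goes next):
  1 to go: {5} 1  {7} 1  {8} 1
  2 to go: {2,5} 1  {4,7} 1  {5,7} 2  {5,8} 2  {6,8} 1  {7,8} 2
  3 to go: {1,6,8} 1  {2,5,7} 3  {2,5,8} 3  {3,4,7} 1  {4,5,7} 3  {4,7,8} 3  {5,6,8} 3  {5,7,8} 6  {6,7,8} 3
  4 to go: {0,1,6,8} 1  {1,5,6,8} 4  {1,6,7,8} 4  {2,4,5,7} 6  {2,5,6,8} 6  {2,5,7,8} 12  {3,4,5,7} 4  {3,4,7,8} 4  {4,5,7,8} 12  {4,6,7,8} 6  {5,6,7,8} 12
  5 to go: {0,1,5,6,8} 5  {0,1,6,7,8} 5  {1,2,5,6,8} 10  {1,4,6,7,8} 10  {1,5,6,7,8} 20  {2,3,4,5,7} 10  {2,4,5,7,8} 30  {2,5,6,7,8} 30  {3,4,5,7,8} 20  {3,4,6,7,8} 10  {4,5,6,7,8} 30
  6 to go: {0,1,2,5,6,8} 15  {0,1,4,6,7,8} 15  {0,1,5,6,7,8} 30  {1,2,5,6,7,8} 60  {1,3,4,6,7,8} 20  {1,4,5,6,7,8} 60  {2,3,4,5,7,8} 60  {2,4,5,6,7,8} 90  {3,4,5,6,7,8} 60
  7 to go: {0,1,2,5,6,7,8} 105  {0,1,3,4,6,7,8} 35  {0,1,4,5,6,7,8} 105  {1,2,4,5,6,7,8} 210  {1,3,4,5,6,7,8} 140  {2,3,4,5,6,7,8} 210
  if 0:e drops first: 560 orders
  if 2:o drops first: 280 orders
  if 3:i drops first: 420 orders
heap linearizations: 1260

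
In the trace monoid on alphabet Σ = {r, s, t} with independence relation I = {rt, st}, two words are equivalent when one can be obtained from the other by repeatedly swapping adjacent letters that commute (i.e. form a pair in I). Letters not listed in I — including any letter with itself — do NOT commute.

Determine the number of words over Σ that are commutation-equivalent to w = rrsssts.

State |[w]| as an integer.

7

drop 0:r onto floor
drop 1:r onto {0:r}
drop 2:s onto {1:r}
drop 3:s onto {2:s}
drop 4:s onto {3:s}
drop 5:t onto floor
drop 6:s onto {4:s}
ground layer = {0:r, 5:t}
drop-orders for the pieces not yet dropped (sum over which currently-grounded one goes next):
  1 to go: {5} 1  {6} 1
  2 to go: {4,6} 1  {5,6} 2
  3 to go: {3,4,6} 1  {4,5,6} 3
  4 to go: {2,3,4,6} 1  {3,4,5,6} 4
  5 to go: {1,2,3,4,6} 1  {2,3,4,5,6} 5
  if 0:r drops first: 6 orders
  if 5:t drops first: 1 orders
heap linearizations: 7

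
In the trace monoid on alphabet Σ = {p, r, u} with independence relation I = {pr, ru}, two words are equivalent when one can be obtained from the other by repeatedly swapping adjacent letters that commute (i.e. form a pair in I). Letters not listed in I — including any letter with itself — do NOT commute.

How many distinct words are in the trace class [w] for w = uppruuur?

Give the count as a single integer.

28

piece 0:u — minimal
piece 1:p rests on {0:u}
piece 2:p rests on {1:p}
piece 3:r — minimal
piece 4:u rests on {2:p}
piece 5:u rests on {4:u}
piece 6:u rests on {5:u}
piece 7:r rests on {3:r}
minimal pieces: {0:u, 3:r}
ways to finish when only these pieces remain (= sum over removing one remaining piece with nothing left below it):
  1 left: {6}→1  {7}→1
  2 left: {3,7}→1  {5,6}→1  {6,7}→2
  3 left: {3,6,7}→3  {4,5,6}→1  {5,6,7}→3
  4 left: {2,4,5,6}→1  {3,5,6,7}→6  {4,5,6,7}→4
  5 left: {1,2,4,5,6}→1  {2,4,5,6,7}→5  {3,4,5,6,7}→10
  6 left: {0,1,2,4,5,6}→1  {1,2,4,5,6,7}→6  {2,3,4,5,6,7}→15
  placing 0:u first → 21 extensions
  placing 3:r first → 7 extensions
total linear extensions = 28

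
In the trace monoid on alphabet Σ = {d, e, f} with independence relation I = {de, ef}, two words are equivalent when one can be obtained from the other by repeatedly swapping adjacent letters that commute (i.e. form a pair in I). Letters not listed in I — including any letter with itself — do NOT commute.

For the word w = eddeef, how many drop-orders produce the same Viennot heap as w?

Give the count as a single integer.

0(e) covers ∅
1(d) covers ∅
2(d) covers 1:d
3(e) covers 0:e
4(e) covers 3:e
5(f) covers 2:d
floor of heap: 0:e, 1:d
completions by unplaced set U, small U first (add the entries for U minus each lowest piece of U):
  |U|=1: {4}:1  {5}:1
  |U|=2: {2,5}:1  {3,4}:1  {4,5}:2
  |U|=3: {0,3,4}:1  {1,2,5}:1  {2,4,5}:3  {3,4,5}:3
  |U|=4: {0,3,4,5}:4  {1,2,4,5}:4  {2,3,4,5}:6
  start at 0(e): 10
  start at 1(d): 10
sum over floor = 20

20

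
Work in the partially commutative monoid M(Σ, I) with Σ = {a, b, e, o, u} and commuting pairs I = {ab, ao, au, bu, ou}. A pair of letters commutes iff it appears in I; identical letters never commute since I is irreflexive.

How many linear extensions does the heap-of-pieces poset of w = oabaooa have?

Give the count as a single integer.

#0=o has no predecessor
#1=a has no predecessor
#2=b depends on [0:o]
#3=a depends on [1:a]
#4=o depends on [2:b]
#5=o depends on [4:o]
#6=a depends on [3:a]
sources: [0:o, 1:a]
N(rest) = Σ N(rest − s) over sources s of rest; N(one piece) = 1:
  size 1 → [5]=1  [6]=1
  size 2 → [3,6]=1  [4,5]=1  [5,6]=2
  size 3 → [1,3,6]=1  [2,4,5]=1  [3,5,6]=3  [4,5,6]=3
  size 4 → [0,2,4,5]=1  [1,3,5,6]=4  [2,4,5,6]=4  [3,4,5,6]=6
  size 5 → [0,2,4,5,6]=5  [1,3,4,5,6]=10  [2,3,4,5,6]=10
  first=0(o) contributes 20
  first=1(a) contributes 15
|[w]| = 35

35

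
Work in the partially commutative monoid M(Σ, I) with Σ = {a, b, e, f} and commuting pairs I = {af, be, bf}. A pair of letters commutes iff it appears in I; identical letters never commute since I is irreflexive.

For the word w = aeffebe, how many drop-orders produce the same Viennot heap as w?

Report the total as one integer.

6

0(a) covers ∅
1(e) covers 0:a
2(f) covers 1:e
3(f) covers 2:f
4(e) covers 3:f
5(b) covers 0:a
6(e) covers 4:e
floor of heap: 0:a
completions by unplaced set U, small U first (add the entries for U minus each lowest piece of U):
  |U|=1: {5}:1  {6}:1
  |U|=2: {4,6}:1  {5,6}:2
  |U|=3: {3,4,6}:1  {4,5,6}:3
  |U|=4: {2,3,4,6}:1  {3,4,5,6}:4
  |U|=5: {1,2,3,4,6}:1  {2,3,4,5,6}:5
  start at 0(a): 6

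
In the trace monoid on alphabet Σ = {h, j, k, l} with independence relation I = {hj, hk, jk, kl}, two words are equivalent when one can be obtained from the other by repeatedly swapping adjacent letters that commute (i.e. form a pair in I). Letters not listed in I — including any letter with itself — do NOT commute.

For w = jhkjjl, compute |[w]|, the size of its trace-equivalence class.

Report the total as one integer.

drop 0:j onto floor
drop 1:h onto floor
drop 2:k onto floor
drop 3:j onto {0:j}
drop 4:j onto {3:j}
drop 5:l onto {1:h, 4:j}
ground layer = {0:j, 1:h, 2:k}
drop-orders for the pieces not yet dropped (sum over which currently-grounded one goes next):
  1 to go: {2} 1  {5} 1
  2 to go: {1,5} 1  {2,5} 2  {4,5} 1
  3 to go: {1,2,5} 3  {1,4,5} 2  {2,4,5} 3  {3,4,5} 1
  4 to go: {0,3,4,5} 1  {1,2,4,5} 8  {1,3,4,5} 3  {2,3,4,5} 4
  if 0:j drops first: 15 orders
  if 1:h drops first: 5 orders
  if 2:k drops first: 4 orders
heap linearizations: 24

24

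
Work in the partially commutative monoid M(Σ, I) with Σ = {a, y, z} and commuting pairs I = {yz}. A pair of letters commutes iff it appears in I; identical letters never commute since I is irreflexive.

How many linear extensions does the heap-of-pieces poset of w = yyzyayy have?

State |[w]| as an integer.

drop 0:y onto floor
drop 1:y onto {0:y}
drop 2:z onto floor
drop 3:y onto {1:y}
drop 4:a onto {2:z, 3:y}
drop 5:y onto {4:a}
drop 6:y onto {5:y}
ground layer = {0:y, 2:z}
drop-orders for the pieces not yet dropped (sum over which currently-grounded one goes next):
  1 to go: {6} 1
  2 to go: {5,6} 1
  3 to go: {4,5,6} 1
  4 to go: {2,4,5,6} 1  {3,4,5,6} 1
  5 to go: {1,3,4,5,6} 1  {2,3,4,5,6} 2
  if 0:y drops first: 3 orders
  if 2:z drops first: 1 orders
heap linearizations: 4

4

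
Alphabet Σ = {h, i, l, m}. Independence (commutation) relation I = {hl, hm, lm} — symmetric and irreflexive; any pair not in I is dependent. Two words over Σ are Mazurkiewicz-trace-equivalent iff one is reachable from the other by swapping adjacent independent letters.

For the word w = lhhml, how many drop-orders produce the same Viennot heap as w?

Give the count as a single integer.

30

drop 0:l onto floor
drop 1:h onto floor
drop 2:h onto {1:h}
drop 3:m onto floor
drop 4:l onto {0:l}
ground layer = {0:l, 1:h, 3:m}
drop-orders for the pieces not yet dropped (sum over which currently-grounded one goes next):
  1 to go: {2} 1  {3} 1  {4} 1
  2 to go: {0,4} 1  {1,2} 1  {2,3} 2  {2,4} 2  {3,4} 2
  3 to go: {0,2,4} 3  {0,3,4} 3  {1,2,3} 3  {1,2,4} 3  {2,3,4} 6
  if 0:l drops first: 12 orders
  if 1:h drops first: 12 orders
  if 3:m drops first: 6 orders
heap linearizations: 30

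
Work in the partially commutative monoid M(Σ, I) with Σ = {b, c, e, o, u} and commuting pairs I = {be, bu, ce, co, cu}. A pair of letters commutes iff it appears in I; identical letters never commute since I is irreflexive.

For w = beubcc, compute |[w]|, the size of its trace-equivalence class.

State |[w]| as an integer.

0(b) covers ∅
1(e) covers ∅
2(u) covers 1:e
3(b) covers 0:b
4(c) covers 3:b
5(c) covers 4:c
floor of heap: 0:b, 1:e
completions by unplaced set U, small U first (add the entries for U minus each lowest piece of U):
  |U|=1: {2}:1  {5}:1
  |U|=2: {1,2}:1  {2,5}:2  {4,5}:1
  |U|=3: {1,2,5}:3  {2,4,5}:3  {3,4,5}:1
  |U|=4: {0,3,4,5}:1  {1,2,4,5}:6  {2,3,4,5}:4
  start at 0(b): 10
  start at 1(e): 5
sum over floor = 15

15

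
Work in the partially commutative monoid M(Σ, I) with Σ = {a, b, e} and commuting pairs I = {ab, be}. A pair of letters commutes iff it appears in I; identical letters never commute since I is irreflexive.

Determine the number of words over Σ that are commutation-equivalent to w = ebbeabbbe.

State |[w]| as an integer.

126

#0=e has no predecessor
#1=b has no predecessor
#2=b depends on [1:b]
#3=e depends on [0:e]
#4=a depends on [3:e]
#5=b depends on [2:b]
#6=b depends on [5:b]
#7=b depends on [6:b]
#8=e depends on [4:a]
sources: [0:e, 1:b]
N(rest) = Σ N(rest − s) over sources s of rest; N(one piece) = 1:
  size 1 → [7]=1  [8]=1
  size 2 → [4,8]=1  [6,7]=1  [7,8]=2
  size 3 → [3,4,8]=1  [4,7,8]=3  [5,6,7]=1  [6,7,8]=3
  size 4 → [0,3,4,8]=1  [2,5,6,7]=1  [3,4,7,8]=4  [4,6,7,8]=6  [5,6,7,8]=4
  size 5 → [0,3,4,7,8]=5  [1,2,5,6,7]=1  [2,5,6,7,8]=5  [3,4,6,7,8]=10  [4,5,6,7,8]=10
  size 6 → [0,3,4,6,7,8]=15  [1,2,5,6,7,8]=6  [2,4,5,6,7,8]=15  [3,4,5,6,7,8]=20
  size 7 → [0,3,4,5,6,7,8]=35  [1,2,4,5,6,7,8]=21  [2,3,4,5,6,7,8]=35
  first=0(e) contributes 56
  first=1(b) contributes 70
|[w]| = 126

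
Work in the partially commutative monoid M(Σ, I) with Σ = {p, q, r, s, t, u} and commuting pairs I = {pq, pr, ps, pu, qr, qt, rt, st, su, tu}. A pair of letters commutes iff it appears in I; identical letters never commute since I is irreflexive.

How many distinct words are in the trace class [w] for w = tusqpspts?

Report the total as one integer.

252

piece 0:t — minimal
piece 1:u — minimal
piece 2:s — minimal
piece 3:q rests on {1:u, 2:s}
piece 4:p rests on {0:t}
piece 5:s rests on {3:q}
piece 6:p rests on {4:p}
piece 7:t rests on {6:p}
piece 8:s rests on {5:s}
minimal pieces: {0:t, 1:u, 2:s}
ways to finish when only these pieces remain (= sum over removing one remaining piece with nothing left below it):
  1 left: {7}→1  {8}→1
  2 left: {5,8}→1  {6,7}→1  {7,8}→2
  3 left: {3,5,8}→1  {4,6,7}→1  {5,7,8}→3  {6,7,8}→3
  4 left: {0,4,6,7}→1  {1,3,5,8}→1  {2,3,5,8}→1  {3,5,7,8}→4  {4,6,7,8}→4  {5,6,7,8}→6
  5 left: {0,4,6,7,8}→5  {1,2,3,5,8}→2  {1,3,5,7,8}→5  {2,3,5,7,8}→5  {3,5,6,7,8}→10  {4,5,6,7,8}→10
  6 left: {0,4,5,6,7,8}→15  {1,2,3,5,7,8}→12  {1,3,5,6,7,8}→15  {2,3,5,6,7,8}→15  {3,4,5,6,7,8}→20
  7 left: {0,3,4,5,6,7,8}→35  {1,2,3,5,6,7,8}→42  {1,3,4,5,6,7,8}→35  {2,3,4,5,6,7,8}→35
  placing 0:t first → 112 extensions
  placing 1:u first → 70 extensions
  placing 2:s first → 70 extensions
total linear extensions = 252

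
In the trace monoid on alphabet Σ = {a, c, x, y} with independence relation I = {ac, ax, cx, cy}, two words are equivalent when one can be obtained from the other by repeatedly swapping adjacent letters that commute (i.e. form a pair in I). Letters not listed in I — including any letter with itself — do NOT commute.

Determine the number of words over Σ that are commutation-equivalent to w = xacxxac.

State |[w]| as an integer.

#0=x has no predecessor
#1=a has no predecessor
#2=c has no predecessor
#3=x depends on [0:x]
#4=x depends on [3:x]
#5=a depends on [1:a]
#6=c depends on [2:c]
sources: [0:x, 1:a, 2:c]
N(rest) = Σ N(rest − s) over sources s of rest; N(one piece) = 1:
  size 1 → [4]=1  [5]=1  [6]=1
  size 2 → [1,5]=1  [2,6]=1  [3,4]=1  [4,5]=2  [4,6]=2  [5,6]=2
  size 3 → [0,3,4]=1  [1,4,5]=3  [1,5,6]=3  [2,4,6]=3  [2,5,6]=3  [3,4,5]=3  [3,4,6]=3  [4,5,6]=6
  size 4 → [0,3,4,5]=4  [0,3,4,6]=4  [1,2,5,6]=6  [1,3,4,5]=6  [1,4,5,6]=12  [2,3,4,6]=6  [2,4,5,6]=12  [3,4,5,6]=12
  size 5 → [0,1,3,4,5]=10  [0,2,3,4,6]=10  [0,3,4,5,6]=20  [1,2,4,5,6]=30  [1,3,4,5,6]=30  [2,3,4,5,6]=30
  first=0(x) contributes 90
  first=1(a) contributes 60
  first=2(c) contributes 60
|[w]| = 210

210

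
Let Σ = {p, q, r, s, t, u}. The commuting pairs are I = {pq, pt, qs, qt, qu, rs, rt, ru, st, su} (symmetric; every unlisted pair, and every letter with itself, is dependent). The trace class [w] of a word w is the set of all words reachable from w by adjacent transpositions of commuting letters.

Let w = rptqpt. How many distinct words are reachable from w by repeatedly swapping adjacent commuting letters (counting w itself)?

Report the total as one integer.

0(r) covers ∅
1(p) covers 0:r
2(t) covers ∅
3(q) covers 0:r
4(p) covers 1:p
5(t) covers 2:t
floor of heap: 0:r, 2:t
completions by unplaced set U, small U first (add the entries for U minus each lowest piece of U):
  |U|=1: {3}:1  {4}:1  {5}:1
  |U|=2: {1,4}:1  {2,5}:1  {3,4}:2  {3,5}:2  {4,5}:2
  |U|=3: {1,3,4}:3  {1,4,5}:3  {2,3,5}:3  {2,4,5}:3  {3,4,5}:6
  |U|=4: {0,1,3,4}:3  {1,2,4,5}:6  {1,3,4,5}:12  {2,3,4,5}:12
  start at 0(r): 30
  start at 2(t): 15
sum over floor = 45

45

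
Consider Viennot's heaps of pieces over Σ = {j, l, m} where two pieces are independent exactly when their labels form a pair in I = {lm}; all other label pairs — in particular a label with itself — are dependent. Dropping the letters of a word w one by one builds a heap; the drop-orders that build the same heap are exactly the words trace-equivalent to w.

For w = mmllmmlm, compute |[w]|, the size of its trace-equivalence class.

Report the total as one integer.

56

drop 0:m onto floor
drop 1:m onto {0:m}
drop 2:l onto floor
drop 3:l onto {2:l}
drop 4:m onto {1:m}
drop 5:m onto {4:m}
drop 6:l onto {3:l}
drop 7:m onto {5:m}
ground layer = {0:m, 2:l}
drop-orders for the pieces not yet dropped (sum over which currently-grounded one goes next):
  1 to go: {6} 1  {7} 1
  2 to go: {3,6} 1  {5,7} 1  {6,7} 2
  3 to go: {2,3,6} 1  {3,6,7} 3  {4,5,7} 1  {5,6,7} 3
  4 to go: {1,4,5,7} 1  {2,3,6,7} 4  {3,5,6,7} 6  {4,5,6,7} 4
  5 to go: {0,1,4,5,7} 1  {1,4,5,6,7} 5  {2,3,5,6,7} 10  {3,4,5,6,7} 10
  6 to go: {0,1,4,5,6,7} 6  {1,3,4,5,6,7} 15  {2,3,4,5,6,7} 20
  if 0:m drops first: 35 orders
  if 2:l drops first: 21 orders
heap linearizations: 56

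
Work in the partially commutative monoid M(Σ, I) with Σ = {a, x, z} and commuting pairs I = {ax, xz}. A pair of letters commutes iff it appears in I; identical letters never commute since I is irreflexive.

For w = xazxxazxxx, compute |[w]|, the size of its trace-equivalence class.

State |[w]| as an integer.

210

piece 0:x — minimal
piece 1:a — minimal
piece 2:z rests on {1:a}
piece 3:x rests on {0:x}
piece 4:x rests on {3:x}
piece 5:a rests on {2:z}
piece 6:z rests on {5:a}
piece 7:x rests on {4:x}
piece 8:x rests on {7:x}
piece 9:x rests on {8:x}
minimal pieces: {0:x, 1:a}
ways to finish when only these pieces remain (= sum over removing one remaining piece with nothing left below it):
  1 left: {6}→1  {9}→1
  2 left: {5,6}→1  {6,9}→2  {8,9}→1
  3 left: {2,5,6}→1  {5,6,9}→3  {6,8,9}→3  {7,8,9}→1
  4 left: {1,2,5,6}→1  {2,5,6,9}→4  {4,7,8,9}→1  {5,6,8,9}→6  {6,7,8,9}→4
  5 left: {1,2,5,6,9}→5  {2,5,6,8,9}→10  {3,4,7,8,9}→1  {4,6,7,8,9}→5  {5,6,7,8,9}→10
  6 left: {0,3,4,7,8,9}→1  {1,2,5,6,8,9}→15  {2,5,6,7,8,9}→20  {3,4,6,7,8,9}→6  {4,5,6,7,8,9}→15
  7 left: {0,3,4,6,7,8,9}→7  {1,2,5,6,7,8,9}→35  {2,4,5,6,7,8,9}→35  {3,4,5,6,7,8,9}→21
  8 left: {0,3,4,5,6,7,8,9}→28  {1,2,4,5,6,7,8,9}→70  {2,3,4,5,6,7,8,9}→56
  placing 0:x first → 126 extensions
  placing 1:a first → 84 extensions
total linear extensions = 210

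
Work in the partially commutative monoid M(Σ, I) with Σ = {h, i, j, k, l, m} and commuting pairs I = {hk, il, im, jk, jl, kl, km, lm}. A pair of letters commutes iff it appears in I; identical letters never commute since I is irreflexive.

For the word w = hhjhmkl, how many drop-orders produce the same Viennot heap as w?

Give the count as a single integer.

14

0(h) covers ∅
1(h) covers 0:h
2(j) covers 1:h
3(h) covers 2:j
4(m) covers 3:h
5(k) covers ∅
6(l) covers 3:h
floor of heap: 0:h, 5:k
completions by unplaced set U, small U first (add the entries for U minus each lowest piece of U):
  |U|=1: {4}:1  {5}:1  {6}:1
  |U|=2: {4,5}:2  {4,6}:2  {5,6}:2
  |U|=3: {3,4,6}:2  {4,5,6}:6
  |U|=4: {2,3,4,6}:2  {3,4,5,6}:8
  |U|=5: {1,2,3,4,6}:2  {2,3,4,5,6}:10
  start at 0(h): 12
  start at 5(k): 2
sum over floor = 14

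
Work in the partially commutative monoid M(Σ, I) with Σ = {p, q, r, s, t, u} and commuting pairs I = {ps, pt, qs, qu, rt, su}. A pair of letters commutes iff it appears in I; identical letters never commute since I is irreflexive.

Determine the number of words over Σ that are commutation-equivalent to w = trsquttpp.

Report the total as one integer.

piece 0:t — minimal
piece 1:r — minimal
piece 2:s rests on {0:t, 1:r}
piece 3:q rests on {0:t, 1:r}
piece 4:u rests on {0:t, 1:r}
piece 5:t rests on {2:s, 3:q, 4:u}
piece 6:t rests on {5:t}
piece 7:p rests on {3:q, 4:u}
piece 8:p rests on {7:p}
minimal pieces: {0:t, 1:r}
ways to finish when only these pieces remain (= sum over removing one remaining piece with nothing left below it):
  1 left: {6}→1  {8}→1
  2 left: {5,6}→1  {6,8}→2  {7,8}→1
  3 left: {2,5,6}→1  {5,6,8}→3  {6,7,8}→3
  4 left: {2,5,6,8}→4  {5,6,7,8}→6
  5 left: {2,5,6,7,8}→10  {3,5,6,7,8}→6  {4,5,6,7,8}→6
  6 left: {2,3,5,6,7,8}→16  {2,4,5,6,7,8}→16  {3,4,5,6,7,8}→12
  7 left: {2,3,4,5,6,7,8}→44
  placing 0:t first → 44 extensions
  placing 1:r first → 44 extensions
total linear extensions = 88

88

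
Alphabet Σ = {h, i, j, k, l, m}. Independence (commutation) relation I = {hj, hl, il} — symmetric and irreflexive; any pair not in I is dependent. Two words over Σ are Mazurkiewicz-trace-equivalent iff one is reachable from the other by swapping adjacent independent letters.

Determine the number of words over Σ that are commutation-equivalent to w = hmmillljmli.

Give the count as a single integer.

8

0(h) covers ∅
1(m) covers 0:h
2(m) covers 1:m
3(i) covers 2:m
4(l) covers 2:m
5(l) covers 4:l
6(l) covers 5:l
7(j) covers 3:i, 6:l
8(m) covers 7:j
9(l) covers 8:m
10(i) covers 8:m
floor of heap: 0:h
completions by unplaced set U, small U first (add the entries for U minus each lowest piece of U):
  |U|=1: {9}:1  {10}:1
  |U|=2: {9,10}:2
  |U|=3: {8,9,10}:2
  |U|=4: {7,8,9,10}:2
  |U|=5: {3,7,8,9,10}:2  {6,7,8,9,10}:2
  |U|=6: {3,6,7,8,9,10}:4  {5,6,7,8,9,10}:2
  |U|=7: {3,5,6,7,8,9,10}:6  {4,5,6,7,8,9,10}:2
  |U|=8: {3,4,5,6,7,8,9,10}:8
  |U|=9: {2,3,4,5,6,7,8,9,10}:8
  start at 0(h): 8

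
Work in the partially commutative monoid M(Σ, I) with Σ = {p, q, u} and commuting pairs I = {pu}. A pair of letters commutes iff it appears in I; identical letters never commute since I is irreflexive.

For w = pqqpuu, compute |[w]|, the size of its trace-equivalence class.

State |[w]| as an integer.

3

drop 0:p onto floor
drop 1:q onto {0:p}
drop 2:q onto {1:q}
drop 3:p onto {2:q}
drop 4:u onto {2:q}
drop 5:u onto {4:u}
ground layer = {0:p}
drop-orders for the pieces not yet dropped (sum over which currently-grounded one goes next):
  1 to go: {3} 1  {5} 1
  2 to go: {3,5} 2  {4,5} 1
  3 to go: {3,4,5} 3
  4 to go: {2,3,4,5} 3
  if 0:p drops first: 3 orders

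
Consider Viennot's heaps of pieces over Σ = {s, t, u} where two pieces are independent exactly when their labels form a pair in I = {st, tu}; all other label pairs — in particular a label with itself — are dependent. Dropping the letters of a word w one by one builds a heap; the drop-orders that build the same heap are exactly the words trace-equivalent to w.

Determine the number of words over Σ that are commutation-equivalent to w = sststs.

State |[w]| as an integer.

15

drop 0:s onto floor
drop 1:s onto {0:s}
drop 2:t onto floor
drop 3:s onto {1:s}
drop 4:t onto {2:t}
drop 5:s onto {3:s}
ground layer = {0:s, 2:t}
drop-orders for the pieces not yet dropped (sum over which currently-grounded one goes next):
  1 to go: {4} 1  {5} 1
  2 to go: {2,4} 1  {3,5} 1  {4,5} 2
  3 to go: {1,3,5} 1  {2,4,5} 3  {3,4,5} 3
  4 to go: {0,1,3,5} 1  {1,3,4,5} 4  {2,3,4,5} 6
  if 0:s drops first: 10 orders
  if 2:t drops first: 5 orders
heap linearizations: 15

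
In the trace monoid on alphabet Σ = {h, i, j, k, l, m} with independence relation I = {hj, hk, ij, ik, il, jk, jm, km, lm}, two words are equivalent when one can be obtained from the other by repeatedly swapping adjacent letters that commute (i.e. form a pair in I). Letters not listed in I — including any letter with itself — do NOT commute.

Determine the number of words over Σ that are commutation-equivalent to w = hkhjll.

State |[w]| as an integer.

12

0(h) covers ∅
1(k) covers ∅
2(h) covers 0:h
3(j) covers ∅
4(l) covers 1:k, 2:h, 3:j
5(l) covers 4:l
floor of heap: 0:h, 1:k, 3:j
completions by unplaced set U, small U first (add the entries for U minus each lowest piece of U):
  |U|=1: {5}:1
  |U|=2: {4,5}:1
  |U|=3: {1,4,5}:1  {2,4,5}:1  {3,4,5}:1
  |U|=4: {0,2,4,5}:1  {1,2,4,5}:2  {1,3,4,5}:2  {2,3,4,5}:2
  start at 0(h): 6
  start at 1(k): 3
  start at 3(j): 3
sum over floor = 12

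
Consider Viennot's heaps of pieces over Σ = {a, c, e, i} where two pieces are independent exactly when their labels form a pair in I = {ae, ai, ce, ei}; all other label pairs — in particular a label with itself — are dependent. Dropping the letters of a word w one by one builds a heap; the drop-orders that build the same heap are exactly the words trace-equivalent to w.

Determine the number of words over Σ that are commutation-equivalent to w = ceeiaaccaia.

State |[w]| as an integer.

piece 0:c — minimal
piece 1:e — minimal
piece 2:e rests on {1:e}
piece 3:i rests on {0:c}
piece 4:a rests on {0:c}
piece 5:a rests on {4:a}
piece 6:c rests on {3:i, 5:a}
piece 7:c rests on {6:c}
piece 8:a rests on {7:c}
piece 9:i rests on {7:c}
piece 10:a rests on {8:a}
minimal pieces: {0:c, 1:e}
ways to finish when only these pieces remain (= sum over removing one remaining piece with nothing left below it):
  1 left: {2}→1  {9}→1  {10}→1
  2 left: {1,2}→1  {2,9}→2  {2,10}→2  {8,10}→1  {9,10}→2
  3 left: {1,2,9}→3  {1,2,10}→3  {2,8,10}→3  {2,9,10}→6  {8,9,10}→3
  4 left: {1,2,8,10}→6  {1,2,9,10}→12  {2,8,9,10}→12  {7,8,9,10}→3
  5 left: {1,2,8,9,10}→30  {2,7,8,9,10}→15  {6,7,8,9,10}→3
  6 left: {1,2,7,8,9,10}→45  {2,6,7,8,9,10}→18  {3,6,7,8,9,10}→3  {5,6,7,8,9,10}→3
  7 left: {1,2,6,7,8,9,10}→63  {2,3,6,7,8,9,10}→21  {2,5,6,7,8,9,10}→21  {3,5,6,7,8,9,10}→6  {4,5,6,7,8,9,10}→3
  8 left: {1,2,3,6,7,8,9,10}→84  {1,2,5,6,7,8,9,10}→84  {2,3,5,6,7,8,9,10}→48  {2,4,5,6,7,8,9,10}→24  {3,4,5,6,7,8,9,10}→9
  9 left: {0,3,4,5,6,7,8,9,10}→9  {1,2,3,5,6,7,8,9,10}→216  {1,2,4,5,6,7,8,9,10}→108  {2,3,4,5,6,7,8,9,10}→81
  placing 0:c first → 405 extensions
  placing 1:e first → 90 extensions
total linear extensions = 495

495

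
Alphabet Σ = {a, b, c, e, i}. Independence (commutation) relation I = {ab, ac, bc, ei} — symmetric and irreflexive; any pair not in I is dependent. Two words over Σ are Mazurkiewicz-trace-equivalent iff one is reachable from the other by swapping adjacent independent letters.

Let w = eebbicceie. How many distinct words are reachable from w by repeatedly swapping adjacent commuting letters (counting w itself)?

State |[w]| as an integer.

3

0(e) covers ∅
1(e) covers 0:e
2(b) covers 1:e
3(b) covers 2:b
4(i) covers 3:b
5(c) covers 4:i
6(c) covers 5:c
7(e) covers 6:c
8(i) covers 6:c
9(e) covers 7:e
floor of heap: 0:e
completions by unplaced set U, small U first (add the entries for U minus each lowest piece of U):
  |U|=1: {8}:1  {9}:1
  |U|=2: {7,9}:1  {8,9}:2
  |U|=3: {7,8,9}:3
  |U|=4: {6,7,8,9}:3
  |U|=5: {5,6,7,8,9}:3
  |U|=6: {4,5,6,7,8,9}:3
  |U|=7: {3,4,5,6,7,8,9}:3
  |U|=8: {2,3,4,5,6,7,8,9}:3
  start at 0(e): 3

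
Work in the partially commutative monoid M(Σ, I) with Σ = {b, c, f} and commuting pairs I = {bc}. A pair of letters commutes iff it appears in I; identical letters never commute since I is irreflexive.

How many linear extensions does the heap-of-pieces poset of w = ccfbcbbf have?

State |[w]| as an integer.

4

#0=c has no predecessor
#1=c depends on [0:c]
#2=f depends on [1:c]
#3=b depends on [2:f]
#4=c depends on [2:f]
#5=b depends on [3:b]
#6=b depends on [5:b]
#7=f depends on [4:c, 6:b]
sources: [0:c]
N(rest) = Σ N(rest − s) over sources s of rest; N(one piece) = 1:
  size 1 → [7]=1
  size 2 → [4,7]=1  [6,7]=1
  size 3 → [4,6,7]=2  [5,6,7]=1
  size 4 → [3,5,6,7]=1  [4,5,6,7]=3
  size 5 → [3,4,5,6,7]=4
  size 6 → [2,3,4,5,6,7]=4
  first=0(c) contributes 4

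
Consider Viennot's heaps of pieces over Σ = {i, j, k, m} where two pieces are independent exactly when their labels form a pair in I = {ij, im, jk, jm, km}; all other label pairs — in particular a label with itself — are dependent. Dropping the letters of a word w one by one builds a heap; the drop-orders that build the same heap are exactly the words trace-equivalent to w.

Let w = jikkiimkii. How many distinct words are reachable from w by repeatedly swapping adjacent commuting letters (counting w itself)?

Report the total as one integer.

0(j) covers ∅
1(i) covers ∅
2(k) covers 1:i
3(k) covers 2:k
4(i) covers 3:k
5(i) covers 4:i
6(m) covers ∅
7(k) covers 5:i
8(i) covers 7:k
9(i) covers 8:i
floor of heap: 0:j, 1:i, 6:m
completions by unplaced set U, small U first (add the entries for U minus each lowest piece of U):
  |U|=1: {0}:1  {6}:1  {9}:1
  |U|=2: {0,6}:2  {0,9}:2  {6,9}:2  {8,9}:1
  |U|=3: {0,6,9}:6  {0,8,9}:3  {6,8,9}:3  {7,8,9}:1
  |U|=4: {0,6,8,9}:12  {0,7,8,9}:4  {5,7,8,9}:1  {6,7,8,9}:4
  |U|=5: {0,5,7,8,9}:5  {0,6,7,8,9}:20  {4,5,7,8,9}:1  {5,6,7,8,9}:5
  |U|=6: {0,4,5,7,8,9}:6  {0,5,6,7,8,9}:30  {3,4,5,7,8,9}:1  {4,5,6,7,8,9}:6
  |U|=7: {0,3,4,5,7,8,9}:7  {0,4,5,6,7,8,9}:42  {2,3,4,5,7,8,9}:1  {3,4,5,6,7,8,9}:7
  |U|=8: {0,2,3,4,5,7,8,9}:8  {0,3,4,5,6,7,8,9}:56  {1,2,3,4,5,7,8,9}:1  {2,3,4,5,6,7,8,9}:8
  start at 0(j): 9
  start at 1(i): 72
  start at 6(m): 9
sum over floor = 90

90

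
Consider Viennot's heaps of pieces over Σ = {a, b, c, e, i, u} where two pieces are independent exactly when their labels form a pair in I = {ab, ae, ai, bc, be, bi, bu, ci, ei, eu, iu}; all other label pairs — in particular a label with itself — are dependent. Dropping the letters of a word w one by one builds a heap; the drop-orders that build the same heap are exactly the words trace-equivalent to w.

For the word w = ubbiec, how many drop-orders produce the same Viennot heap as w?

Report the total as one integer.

120

piece 0:u — minimal
piece 1:b — minimal
piece 2:b rests on {1:b}
piece 3:i — minimal
piece 4:e — minimal
piece 5:c rests on {0:u, 4:e}
minimal pieces: {0:u, 1:b, 3:i, 4:e}
ways to finish when only these pieces remain (= sum over removing one remaining piece with nothing left below it):
  1 left: {2}→1  {3}→1  {5}→1
  2 left: {0,5}→1  {1,2}→1  {2,3}→2  {2,5}→2  {3,5}→2  {4,5}→1
  3 left: {0,2,5}→3  {0,3,5}→3  {0,4,5}→2  {1,2,3}→3  {1,2,5}→3  {2,3,5}→6  {2,4,5}→3  {3,4,5}→3
  4 left: {0,1,2,5}→6  {0,2,3,5}→12  {0,2,4,5}→8  {0,3,4,5}→8  {1,2,3,5}→12  {1,2,4,5}→6  {2,3,4,5}→12
  placing 0:u first → 30 extensions
  placing 1:b first → 40 extensions
  placing 3:i first → 20 extensions
  placing 4:e first → 30 extensions
total linear extensions = 120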